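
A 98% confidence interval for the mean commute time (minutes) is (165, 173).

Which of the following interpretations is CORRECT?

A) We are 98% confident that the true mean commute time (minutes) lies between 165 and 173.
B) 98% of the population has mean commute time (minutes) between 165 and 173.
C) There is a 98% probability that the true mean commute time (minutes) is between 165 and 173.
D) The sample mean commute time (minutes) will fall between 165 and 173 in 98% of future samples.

A confidence interval represents our confidence in the procedure, not a probability statement about the parameter.

Key concept: If we repeated this sampling process many times and computed a 98% CI each time, about 98% of those intervals would contain the true population parameter.

For this specific interval (165, 173):
- Midpoint (point estimate): 169
- Margin of error: 4

The correct interpretation is the one stating confidence that the true parameter lies in the interval — option A.

A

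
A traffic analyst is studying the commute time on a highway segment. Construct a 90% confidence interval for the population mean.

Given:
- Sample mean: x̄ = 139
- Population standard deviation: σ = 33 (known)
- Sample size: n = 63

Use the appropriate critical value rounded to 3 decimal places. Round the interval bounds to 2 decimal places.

The population standard deviation σ is known, so use a z-interval (standard normal critical value).

For 90% confidence, z* = 1.645 (from standard normal table)

Standard error: SE = σ/√n = 33/√63 = 4.157609

Margin of error: E = z* × SE = 1.645 × 4.157609 = 6.8393

Z-interval: x̄ ± E = 139 ± 6.8393 = (132.1607, 145.8393)

Rounded to 2 decimal places:

(132.16, 145.84)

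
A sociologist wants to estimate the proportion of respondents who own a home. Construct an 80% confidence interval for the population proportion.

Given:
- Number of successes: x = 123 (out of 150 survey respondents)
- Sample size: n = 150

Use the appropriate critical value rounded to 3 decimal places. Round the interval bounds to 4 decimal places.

Sample proportion: p̂ = 123/150 = 0.820000

Check conditions for normal approximation:
  np̂ = 123 ≥ 10 ✓
  n(1-p̂) = 27 ≥ 10 ✓

The sample is large enough, so use a z-interval (normal approximation) for the proportion.

For 80% confidence, z* = 1.282 (from standard normal table)

Standard error: SE = √(p̂(1-p̂)/n) = √(0.820000×0.180000/150) = 0.03136877

Margin of error: E = z* × SE = 1.282 × 0.03136877 = 0.040215

Z-interval: p̂ ± E = 0.820000 ± 0.040215 = (0.779785, 0.860215)

Rounded to 4 decimal places:

(0.7798, 0.8602)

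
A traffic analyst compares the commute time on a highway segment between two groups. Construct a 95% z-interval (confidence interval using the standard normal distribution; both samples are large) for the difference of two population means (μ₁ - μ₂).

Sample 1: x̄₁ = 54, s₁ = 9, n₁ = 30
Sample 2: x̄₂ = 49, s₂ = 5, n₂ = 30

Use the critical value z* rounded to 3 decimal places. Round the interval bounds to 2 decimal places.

Both samples are large (n₁ = 30 ≥ 30, n₂ = 30 ≥ 30), so a z-interval for the difference of means applies.

Point estimate: x̄₁ - x̄₂ = 54 - 49 = 5

Standard error: SE = √(s₁²/n₁ + s₂²/n₂)
= √(9²/30 + 5²/30)
= √(2.700000 + 0.833333)
= 1.879716

For 95% confidence, z* = 1.96 (from standard normal table)
Margin of error: E = z* × SE = 1.96 × 1.879716 = 3.6842

Z-interval: (x̄₁ - x̄₂) ± E = 5 ± 3.6842 = (1.3158, 8.6842)

Rounded to 2 decimal places:

(1.32, 8.68)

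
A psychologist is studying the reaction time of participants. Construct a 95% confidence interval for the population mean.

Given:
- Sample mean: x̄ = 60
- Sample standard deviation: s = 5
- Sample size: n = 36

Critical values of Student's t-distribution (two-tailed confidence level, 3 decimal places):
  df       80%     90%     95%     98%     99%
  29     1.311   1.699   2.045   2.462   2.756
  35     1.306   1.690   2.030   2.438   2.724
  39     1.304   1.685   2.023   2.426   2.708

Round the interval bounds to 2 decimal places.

The population standard deviation σ is unknown (only the sample standard deviation s is given), so use a t-interval with df = n - 1 = 36 - 1 = 35.

For 95% confidence with df = 35, t* = 2.030 (from t-table)

Standard error: SE = s/√n = 5/√36 = 0.833333

Margin of error: E = t* × SE = 2.030 × 0.833333 = 1.6917

T-interval: x̄ ± E = 60 ± 1.6917 = (58.3083, 61.6917)

Rounded to 2 decimal places:

(58.31, 61.69)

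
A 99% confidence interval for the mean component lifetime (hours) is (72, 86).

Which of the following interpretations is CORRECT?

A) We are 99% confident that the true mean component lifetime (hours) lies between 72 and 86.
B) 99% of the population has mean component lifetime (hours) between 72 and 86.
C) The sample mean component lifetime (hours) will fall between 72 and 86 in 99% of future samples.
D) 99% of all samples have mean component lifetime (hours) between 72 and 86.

A confidence interval represents our confidence in the procedure, not a probability statement about the parameter.

Key concept: If we repeated this sampling process many times and computed a 99% CI each time, about 99% of those intervals would contain the true population parameter.

For this specific interval (72, 86):
- Midpoint (point estimate): 79
- Margin of error: 7

The correct interpretation is the one stating confidence that the true parameter lies in the interval — option A.

A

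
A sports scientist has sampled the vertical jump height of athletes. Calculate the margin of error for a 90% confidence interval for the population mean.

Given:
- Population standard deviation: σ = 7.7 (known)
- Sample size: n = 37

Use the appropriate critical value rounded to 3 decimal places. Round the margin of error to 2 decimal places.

The population standard deviation σ is known, so use the z-interval margin of error formula.

For 90% confidence, z* = 1.645 (from standard normal table)

Margin of error formula for z-interval: E = z* × σ/√n

E = 1.645 × 7.7/√37
  = 1.645 × 1.265872
  = 2.0824

Rounded to 2 decimal places:

2.08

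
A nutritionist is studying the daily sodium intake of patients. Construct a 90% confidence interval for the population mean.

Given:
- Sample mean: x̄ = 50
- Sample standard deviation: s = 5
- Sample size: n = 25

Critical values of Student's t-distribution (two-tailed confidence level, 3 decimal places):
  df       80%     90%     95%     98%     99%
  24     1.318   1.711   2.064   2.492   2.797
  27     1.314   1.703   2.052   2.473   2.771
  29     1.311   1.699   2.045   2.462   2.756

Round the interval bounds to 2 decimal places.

The population standard deviation σ is unknown (only the sample standard deviation s is given), so use a t-interval with df = n - 1 = 25 - 1 = 24.

For 90% confidence with df = 24, t* = 1.711 (from t-table)

Standard error: SE = s/√n = 5/√25 = 1.000000

Margin of error: E = t* × SE = 1.711 × 1.000000 = 1.7110

T-interval: x̄ ± E = 50 ± 1.7110 = (48.2890, 51.7110)

Rounded to 2 decimal places:

(48.29, 51.71)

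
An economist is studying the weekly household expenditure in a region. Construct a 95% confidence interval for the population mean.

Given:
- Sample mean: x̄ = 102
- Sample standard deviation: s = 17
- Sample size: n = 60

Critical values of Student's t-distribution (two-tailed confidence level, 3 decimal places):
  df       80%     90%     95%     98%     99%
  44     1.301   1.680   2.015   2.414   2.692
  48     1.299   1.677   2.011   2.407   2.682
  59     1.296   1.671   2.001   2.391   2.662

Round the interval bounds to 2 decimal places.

The population standard deviation σ is unknown (only the sample standard deviation s is given), so use a t-interval with df = n - 1 = 60 - 1 = 59.

For 95% confidence with df = 59, t* = 2.001 (from t-table)

Standard error: SE = s/√n = 17/√60 = 2.194691

Margin of error: E = t* × SE = 2.001 × 2.194691 = 4.3916

T-interval: x̄ ± E = 102 ± 4.3916 = (97.6084, 106.3916)

Rounded to 2 decimal places:

(97.61, 106.39)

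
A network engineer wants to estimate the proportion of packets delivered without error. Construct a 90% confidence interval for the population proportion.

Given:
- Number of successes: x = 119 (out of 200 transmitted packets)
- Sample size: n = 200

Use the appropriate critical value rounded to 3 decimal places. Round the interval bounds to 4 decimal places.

Sample proportion: p̂ = 119/200 = 0.595000

Check conditions for normal approximation:
  np̂ = 119 ≥ 10 ✓
  n(1-p̂) = 81 ≥ 10 ✓

The sample is large enough, so use a z-interval (normal approximation) for the proportion.

For 90% confidence, z* = 1.645 (from standard normal table)

Standard error: SE = √(p̂(1-p̂)/n) = √(0.595000×0.405000/200) = 0.03471131

Margin of error: E = z* × SE = 1.645 × 0.03471131 = 0.057100

Z-interval: p̂ ± E = 0.595000 ± 0.057100 = (0.537900, 0.652100)

Rounded to 4 decimal places:

(0.5379, 0.6521)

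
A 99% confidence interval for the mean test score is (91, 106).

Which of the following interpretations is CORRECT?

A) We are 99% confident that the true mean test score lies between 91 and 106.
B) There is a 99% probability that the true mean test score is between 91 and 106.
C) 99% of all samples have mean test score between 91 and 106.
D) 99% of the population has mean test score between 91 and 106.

A confidence interval represents our confidence in the procedure, not a probability statement about the parameter.

Key concept: If we repeated this sampling process many times and computed a 99% CI each time, about 99% of those intervals would contain the true population parameter.

For this specific interval (91, 106):
- Midpoint (point estimate): 98.5
- Margin of error: 7.5

The correct interpretation is the one stating confidence that the true parameter lies in the interval — option A.

A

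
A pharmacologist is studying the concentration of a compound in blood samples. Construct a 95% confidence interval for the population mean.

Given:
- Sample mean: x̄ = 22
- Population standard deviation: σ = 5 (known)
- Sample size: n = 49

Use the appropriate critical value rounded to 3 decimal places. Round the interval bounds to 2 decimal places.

The population standard deviation σ is known, so use a z-interval (standard normal critical value).

For 95% confidence, z* = 1.96 (from standard normal table)

Standard error: SE = σ/√n = 5/√49 = 0.714286

Margin of error: E = z* × SE = 1.96 × 0.714286 = 1.4000

Z-interval: x̄ ± E = 22 ± 1.4000 = (20.6000, 23.4000)

Rounded to 2 decimal places:

(20.60, 23.40)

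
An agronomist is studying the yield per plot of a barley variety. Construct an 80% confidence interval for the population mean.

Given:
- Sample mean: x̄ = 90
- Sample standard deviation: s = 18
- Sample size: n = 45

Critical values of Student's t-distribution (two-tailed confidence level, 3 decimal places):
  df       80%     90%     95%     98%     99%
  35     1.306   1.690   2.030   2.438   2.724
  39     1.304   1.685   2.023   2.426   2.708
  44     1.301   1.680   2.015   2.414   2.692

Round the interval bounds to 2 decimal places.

The population standard deviation σ is unknown (only the sample standard deviation s is given), so use a t-interval with df = n - 1 = 45 - 1 = 44.

For 80% confidence with df = 44, t* = 1.301 (from t-table)

Standard error: SE = s/√n = 18/√45 = 2.683282

Margin of error: E = t* × SE = 1.301 × 2.683282 = 3.4909

T-interval: x̄ ± E = 90 ± 3.4909 = (86.5091, 93.4909)

Rounded to 2 decimal places:

(86.51, 93.49)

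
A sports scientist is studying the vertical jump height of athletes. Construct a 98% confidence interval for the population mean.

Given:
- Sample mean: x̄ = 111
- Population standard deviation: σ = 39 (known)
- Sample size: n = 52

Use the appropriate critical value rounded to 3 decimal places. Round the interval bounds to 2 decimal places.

The population standard deviation σ is known, so use a z-interval (standard normal critical value).

For 98% confidence, z* = 2.326 (from standard normal table)

Standard error: SE = σ/√n = 39/√52 = 5.408327

Margin of error: E = z* × SE = 2.326 × 5.408327 = 12.5798

Z-interval: x̄ ± E = 111 ± 12.5798 = (98.4202, 123.5798)

Rounded to 2 decimal places:

(98.42, 123.58)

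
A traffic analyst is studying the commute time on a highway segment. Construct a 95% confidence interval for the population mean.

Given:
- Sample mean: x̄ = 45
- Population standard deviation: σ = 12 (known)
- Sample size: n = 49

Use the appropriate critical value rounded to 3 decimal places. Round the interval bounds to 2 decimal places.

The population standard deviation σ is known, so use a z-interval (standard normal critical value).

For 95% confidence, z* = 1.96 (from standard normal table)

Standard error: SE = σ/√n = 12/√49 = 1.714286

Margin of error: E = z* × SE = 1.96 × 1.714286 = 3.3600

Z-interval: x̄ ± E = 45 ± 3.3600 = (41.6400, 48.3600)

Rounded to 2 decimal places:

(41.64, 48.36)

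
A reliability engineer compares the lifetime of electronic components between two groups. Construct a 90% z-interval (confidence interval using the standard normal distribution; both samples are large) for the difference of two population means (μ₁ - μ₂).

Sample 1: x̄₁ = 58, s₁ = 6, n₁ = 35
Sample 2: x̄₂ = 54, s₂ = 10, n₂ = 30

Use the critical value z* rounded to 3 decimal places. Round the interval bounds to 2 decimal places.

Both samples are large (n₁ = 35 ≥ 30, n₂ = 30 ≥ 30), so a z-interval for the difference of means applies.

Point estimate: x̄₁ - x̄₂ = 58 - 54 = 4

Standard error: SE = √(s₁²/n₁ + s₂²/n₂)
= √(6²/35 + 10²/30)
= √(1.028571 + 3.333333)
= 2.088517

For 90% confidence, z* = 1.645 (from standard normal table)
Margin of error: E = z* × SE = 1.645 × 2.088517 = 3.4356

Z-interval: (x̄₁ - x̄₂) ± E = 4 ± 3.4356 = (0.5644, 7.4356)

Rounded to 2 decimal places:

(0.56, 7.44)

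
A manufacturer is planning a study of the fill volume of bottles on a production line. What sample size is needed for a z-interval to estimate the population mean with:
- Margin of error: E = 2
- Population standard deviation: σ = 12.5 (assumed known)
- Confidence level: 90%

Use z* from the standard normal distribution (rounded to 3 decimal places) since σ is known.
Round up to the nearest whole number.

Using z* since population σ is known (z-interval formula).

For 90% confidence, z* = 1.645 (from standard normal table)

Sample size formula for z-interval: n = (z*σ/E)²

n = (1.645 × 12.5 / 2)²
  = (10.281250)²
  = 105.7041

Round up to the nearest whole number: n = 106

106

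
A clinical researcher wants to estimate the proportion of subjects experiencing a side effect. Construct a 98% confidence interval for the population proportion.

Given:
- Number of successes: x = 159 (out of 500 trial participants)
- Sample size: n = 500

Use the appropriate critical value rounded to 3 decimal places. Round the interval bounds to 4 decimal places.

Sample proportion: p̂ = 159/500 = 0.318000

Check conditions for normal approximation:
  np̂ = 159 ≥ 10 ✓
  n(1-p̂) = 341 ≥ 10 ✓

The sample is large enough, so use a z-interval (normal approximation) for the proportion.

For 98% confidence, z* = 2.326 (from standard normal table)

Standard error: SE = √(p̂(1-p̂)/n) = √(0.318000×0.682000/500) = 0.02082671

Margin of error: E = z* × SE = 2.326 × 0.02082671 = 0.048443

Z-interval: p̂ ± E = 0.318000 ± 0.048443 = (0.269557, 0.366443)

Rounded to 4 decimal places:

(0.2696, 0.3664)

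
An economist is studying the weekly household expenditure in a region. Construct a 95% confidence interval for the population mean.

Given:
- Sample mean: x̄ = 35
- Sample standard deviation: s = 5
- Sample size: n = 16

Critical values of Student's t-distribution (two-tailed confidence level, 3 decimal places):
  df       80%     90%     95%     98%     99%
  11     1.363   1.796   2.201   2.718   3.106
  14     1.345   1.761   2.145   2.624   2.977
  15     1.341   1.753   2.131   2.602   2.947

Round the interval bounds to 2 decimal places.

The population standard deviation σ is unknown (only the sample standard deviation s is given), so use a t-interval with df = n - 1 = 16 - 1 = 15.

For 95% confidence with df = 15, t* = 2.131 (from t-table)

Standard error: SE = s/√n = 5/√16 = 1.250000

Margin of error: E = t* × SE = 2.131 × 1.250000 = 2.6637

T-interval: x̄ ± E = 35 ± 2.6637 = (32.3362, 37.6638)

Rounded to 2 decimal places:

(32.34, 37.66)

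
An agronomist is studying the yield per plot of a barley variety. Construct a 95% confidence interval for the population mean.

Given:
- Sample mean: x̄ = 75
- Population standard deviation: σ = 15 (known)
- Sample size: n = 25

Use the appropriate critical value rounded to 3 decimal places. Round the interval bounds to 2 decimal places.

The population standard deviation σ is known, so use a z-interval (standard normal critical value).

For 95% confidence, z* = 1.96 (from standard normal table)

Standard error: SE = σ/√n = 15/√25 = 3.000000

Margin of error: E = z* × SE = 1.96 × 3.000000 = 5.8800

Z-interval: x̄ ± E = 75 ± 5.8800 = (69.1200, 80.8800)

Rounded to 2 decimal places:

(69.12, 80.88)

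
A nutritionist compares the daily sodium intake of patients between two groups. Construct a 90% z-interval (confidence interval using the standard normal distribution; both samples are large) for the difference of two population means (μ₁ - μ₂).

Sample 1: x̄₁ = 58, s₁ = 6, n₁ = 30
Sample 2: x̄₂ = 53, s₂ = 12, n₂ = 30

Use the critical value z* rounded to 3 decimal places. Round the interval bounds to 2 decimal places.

Both samples are large (n₁ = 30 ≥ 30, n₂ = 30 ≥ 30), so a z-interval for the difference of means applies.

Point estimate: x̄₁ - x̄₂ = 58 - 53 = 5

Standard error: SE = √(s₁²/n₁ + s₂²/n₂)
= √(6²/30 + 12²/30)
= √(1.200000 + 4.800000)
= 2.449490

For 90% confidence, z* = 1.645 (from standard normal table)
Margin of error: E = z* × SE = 1.645 × 2.449490 = 4.0294

Z-interval: (x̄₁ - x̄₂) ± E = 5 ± 4.0294 = (0.9706, 9.0294)

Rounded to 2 decimal places:

(0.97, 9.03)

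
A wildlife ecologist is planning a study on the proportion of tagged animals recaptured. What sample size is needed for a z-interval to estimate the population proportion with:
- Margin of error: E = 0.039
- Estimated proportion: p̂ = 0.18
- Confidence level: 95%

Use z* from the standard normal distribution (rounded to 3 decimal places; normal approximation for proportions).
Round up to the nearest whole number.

Using z* for proportion z-interval (normal approximation).

For 95% confidence, z* = 1.96 (from standard normal table)

Sample size formula for proportion z-interval: n = z*²p̂(1-p̂)/E²

n = 1.96² × 0.18 × 0.82 / 0.039²
  = 3.8416 × 0.1476 / 0.001521
  = 372.7943

Round up to the nearest whole number: n = 373

373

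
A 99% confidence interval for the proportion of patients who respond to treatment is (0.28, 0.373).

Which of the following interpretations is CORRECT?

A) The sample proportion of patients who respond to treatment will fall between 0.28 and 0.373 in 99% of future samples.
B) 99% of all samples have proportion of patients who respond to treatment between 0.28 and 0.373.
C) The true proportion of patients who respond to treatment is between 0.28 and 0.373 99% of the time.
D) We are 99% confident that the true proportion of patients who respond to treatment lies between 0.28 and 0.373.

A confidence interval represents our confidence in the procedure, not a probability statement about the parameter.

Key concept: If we repeated this sampling process many times and computed a 99% CI each time, about 99% of those intervals would contain the true population parameter.

For this specific interval (0.28, 0.373):
- Midpoint (point estimate): 0.3265
- Margin of error: 0.0465

The correct interpretation is the one stating confidence that the true parameter lies in the interval — option D.

D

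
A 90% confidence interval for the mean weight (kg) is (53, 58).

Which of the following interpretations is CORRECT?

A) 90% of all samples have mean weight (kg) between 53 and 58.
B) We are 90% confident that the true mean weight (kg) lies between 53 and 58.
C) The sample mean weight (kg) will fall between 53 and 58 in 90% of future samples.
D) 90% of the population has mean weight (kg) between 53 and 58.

A confidence interval represents our confidence in the procedure, not a probability statement about the parameter.

Key concept: If we repeated this sampling process many times and computed a 90% CI each time, about 90% of those intervals would contain the true population parameter.

For this specific interval (53, 58):
- Midpoint (point estimate): 55.5
- Margin of error: 2.5

The correct interpretation is the one stating confidence that the true parameter lies in the interval — option B.

B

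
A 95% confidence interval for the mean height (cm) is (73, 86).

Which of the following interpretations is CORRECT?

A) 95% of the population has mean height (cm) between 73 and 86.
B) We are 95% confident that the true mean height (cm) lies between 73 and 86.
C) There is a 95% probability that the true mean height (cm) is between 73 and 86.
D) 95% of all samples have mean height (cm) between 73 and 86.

A confidence interval represents our confidence in the procedure, not a probability statement about the parameter.

Key concept: If we repeated this sampling process many times and computed a 95% CI each time, about 95% of those intervals would contain the true population parameter.

For this specific interval (73, 86):
- Midpoint (point estimate): 79.5
- Margin of error: 6.5

The correct interpretation is the one stating confidence that the true parameter lies in the interval — option B.

B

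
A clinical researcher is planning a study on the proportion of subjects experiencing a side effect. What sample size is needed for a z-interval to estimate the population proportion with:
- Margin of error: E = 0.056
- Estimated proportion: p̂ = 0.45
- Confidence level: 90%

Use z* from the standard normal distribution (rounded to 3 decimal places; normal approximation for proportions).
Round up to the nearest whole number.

Using z* for proportion z-interval (normal approximation).

For 90% confidence, z* = 1.645 (from standard normal table)

Sample size formula for proportion z-interval: n = z*²p̂(1-p̂)/E²

n = 1.645² × 0.45 × 0.55 / 0.056²
  = 2.706025 × 0.2475 / 0.003136
  = 213.5654

Round up to the nearest whole number: n = 214

214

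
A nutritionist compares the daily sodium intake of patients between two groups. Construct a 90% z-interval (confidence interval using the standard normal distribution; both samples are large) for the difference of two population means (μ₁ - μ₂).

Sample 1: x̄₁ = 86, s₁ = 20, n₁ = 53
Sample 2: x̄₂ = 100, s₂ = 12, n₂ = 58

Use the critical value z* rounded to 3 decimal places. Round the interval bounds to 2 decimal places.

Both samples are large (n₁ = 53 ≥ 30, n₂ = 58 ≥ 30), so a z-interval for the difference of means applies.

Point estimate: x̄₁ - x̄₂ = 86 - 100 = -14

Standard error: SE = √(s₁²/n₁ + s₂²/n₂)
= √(20²/53 + 12²/58)
= √(7.547170 + 2.482759)
= 3.167006

For 90% confidence, z* = 1.645 (from standard normal table)
Margin of error: E = z* × SE = 1.645 × 3.167006 = 5.2097

Z-interval: (x̄₁ - x̄₂) ± E = -14 ± 5.2097 = (-19.2097, -8.7903)

Rounded to 2 decimal places:

(-19.21, -8.79)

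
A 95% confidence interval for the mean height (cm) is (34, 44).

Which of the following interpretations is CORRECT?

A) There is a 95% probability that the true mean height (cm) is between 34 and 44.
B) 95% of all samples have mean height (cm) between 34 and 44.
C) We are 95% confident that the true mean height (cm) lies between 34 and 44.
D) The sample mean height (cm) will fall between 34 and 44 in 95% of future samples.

A confidence interval represents our confidence in the procedure, not a probability statement about the parameter.

Key concept: If we repeated this sampling process many times and computed a 95% CI each time, about 95% of those intervals would contain the true population parameter.

For this specific interval (34, 44):
- Midpoint (point estimate): 39
- Margin of error: 5

The correct interpretation is the one stating confidence that the true parameter lies in the interval — option C.

C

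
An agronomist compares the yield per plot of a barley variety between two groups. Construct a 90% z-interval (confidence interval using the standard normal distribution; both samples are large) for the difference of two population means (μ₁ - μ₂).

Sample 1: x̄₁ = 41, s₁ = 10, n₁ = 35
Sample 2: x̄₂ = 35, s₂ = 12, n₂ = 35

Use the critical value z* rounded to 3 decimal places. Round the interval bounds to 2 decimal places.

Both samples are large (n₁ = 35 ≥ 30, n₂ = 35 ≥ 30), so a z-interval for the difference of means applies.

Point estimate: x̄₁ - x̄₂ = 41 - 35 = 6

Standard error: SE = √(s₁²/n₁ + s₂²/n₂)
= √(10²/35 + 12²/35)
= √(2.857143 + 4.114286)
= 2.640346

For 90% confidence, z* = 1.645 (from standard normal table)
Margin of error: E = z* × SE = 1.645 × 2.640346 = 4.3434

Z-interval: (x̄₁ - x̄₂) ± E = 6 ± 4.3434 = (1.6566, 10.3434)

Rounded to 2 decimal places:

(1.66, 10.34)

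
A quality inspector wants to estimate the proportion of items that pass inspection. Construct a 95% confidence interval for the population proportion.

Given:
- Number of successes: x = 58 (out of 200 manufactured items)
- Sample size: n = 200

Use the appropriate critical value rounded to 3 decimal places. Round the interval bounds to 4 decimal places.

Sample proportion: p̂ = 58/200 = 0.290000

Check conditions for normal approximation:
  np̂ = 58 ≥ 10 ✓
  n(1-p̂) = 142 ≥ 10 ✓

The sample is large enough, so use a z-interval (normal approximation) for the proportion.

For 95% confidence, z* = 1.96 (from standard normal table)

Standard error: SE = √(p̂(1-p̂)/n) = √(0.290000×0.710000/200) = 0.03208582

Margin of error: E = z* × SE = 1.96 × 0.03208582 = 0.062888

Z-interval: p̂ ± E = 0.290000 ± 0.062888 = (0.227112, 0.352888)

Rounded to 4 decimal places:

(0.2271, 0.3529)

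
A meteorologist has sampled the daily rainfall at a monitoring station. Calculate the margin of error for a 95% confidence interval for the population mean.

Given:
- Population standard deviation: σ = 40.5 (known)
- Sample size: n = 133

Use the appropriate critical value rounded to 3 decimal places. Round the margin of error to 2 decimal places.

The population standard deviation σ is known, so use the z-interval margin of error formula.

For 95% confidence, z* = 1.96 (from standard normal table)

Margin of error formula for z-interval: E = z* × σ/√n

E = 1.96 × 40.5/√133
  = 1.96 × 3.511795
  = 6.8831

Rounded to 2 decimal places:

6.88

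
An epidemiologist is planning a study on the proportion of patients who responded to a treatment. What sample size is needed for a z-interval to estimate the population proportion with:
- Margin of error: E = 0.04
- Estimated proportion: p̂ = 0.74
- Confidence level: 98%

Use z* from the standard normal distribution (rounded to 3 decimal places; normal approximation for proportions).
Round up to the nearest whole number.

Using z* for proportion z-interval (normal approximation).

For 98% confidence, z* = 2.326 (from standard normal table)

Sample size formula for proportion z-interval: n = z*²p̂(1-p̂)/E²

n = 2.326² × 0.74 × 0.26 / 0.04²
  = 5.410276 × 0.1924 / 0.0016
  = 650.5857

Round up to the nearest whole number: n = 651

651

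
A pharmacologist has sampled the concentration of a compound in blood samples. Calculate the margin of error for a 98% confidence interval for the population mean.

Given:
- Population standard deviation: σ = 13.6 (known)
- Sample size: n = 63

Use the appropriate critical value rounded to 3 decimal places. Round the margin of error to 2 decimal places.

The population standard deviation σ is known, so use the z-interval margin of error formula.

For 98% confidence, z* = 2.326 (from standard normal table)

Margin of error formula for z-interval: E = z* × σ/√n

E = 2.326 × 13.6/√63
  = 2.326 × 1.713439
  = 3.9855

Rounded to 2 decimal places:

3.99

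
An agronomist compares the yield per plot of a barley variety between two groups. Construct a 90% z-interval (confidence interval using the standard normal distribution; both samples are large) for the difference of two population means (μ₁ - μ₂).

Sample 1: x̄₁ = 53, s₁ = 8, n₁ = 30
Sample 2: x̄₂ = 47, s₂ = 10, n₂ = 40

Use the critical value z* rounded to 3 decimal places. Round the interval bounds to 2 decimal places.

Both samples are large (n₁ = 30 ≥ 30, n₂ = 40 ≥ 30), so a z-interval for the difference of means applies.

Point estimate: x̄₁ - x̄₂ = 53 - 47 = 6

Standard error: SE = √(s₁²/n₁ + s₂²/n₂)
= √(8²/30 + 10²/40)
= √(2.133333 + 2.500000)
= 2.152518

For 90% confidence, z* = 1.645 (from standard normal table)
Margin of error: E = z* × SE = 1.645 × 2.152518 = 3.5409

Z-interval: (x̄₁ - x̄₂) ± E = 6 ± 3.5409 = (2.4591, 9.5409)

Rounded to 2 decimal places:

(2.46, 9.54)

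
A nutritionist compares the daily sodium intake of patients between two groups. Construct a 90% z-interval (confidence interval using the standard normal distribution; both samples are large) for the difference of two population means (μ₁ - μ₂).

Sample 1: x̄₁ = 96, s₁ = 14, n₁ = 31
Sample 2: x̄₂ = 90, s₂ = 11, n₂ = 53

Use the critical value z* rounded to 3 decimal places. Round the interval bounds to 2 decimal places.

Both samples are large (n₁ = 31 ≥ 30, n₂ = 53 ≥ 30), so a z-interval for the difference of means applies.

Point estimate: x̄₁ - x̄₂ = 96 - 90 = 6

Standard error: SE = √(s₁²/n₁ + s₂²/n₂)
= √(14²/31 + 11²/53)
= √(6.322581 + 2.283019)
= 2.933530

For 90% confidence, z* = 1.645 (from standard normal table)
Margin of error: E = z* × SE = 1.645 × 2.933530 = 4.8257

Z-interval: (x̄₁ - x̄₂) ± E = 6 ± 4.8257 = (1.1743, 10.8257)

Rounded to 2 decimal places:

(1.17, 10.83)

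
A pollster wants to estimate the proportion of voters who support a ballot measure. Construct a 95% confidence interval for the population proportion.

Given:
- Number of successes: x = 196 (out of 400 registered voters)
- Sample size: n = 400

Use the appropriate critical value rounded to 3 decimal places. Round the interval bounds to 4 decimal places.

Sample proportion: p̂ = 196/400 = 0.490000

Check conditions for normal approximation:
  np̂ = 196 ≥ 10 ✓
  n(1-p̂) = 204 ≥ 10 ✓

The sample is large enough, so use a z-interval (normal approximation) for the proportion.

For 95% confidence, z* = 1.96 (from standard normal table)

Standard error: SE = √(p̂(1-p̂)/n) = √(0.490000×0.510000/400) = 0.02499500

Margin of error: E = z* × SE = 1.96 × 0.02499500 = 0.048990

Z-interval: p̂ ± E = 0.490000 ± 0.048990 = (0.441010, 0.538990)

Rounded to 4 decimal places:

(0.4410, 0.5390)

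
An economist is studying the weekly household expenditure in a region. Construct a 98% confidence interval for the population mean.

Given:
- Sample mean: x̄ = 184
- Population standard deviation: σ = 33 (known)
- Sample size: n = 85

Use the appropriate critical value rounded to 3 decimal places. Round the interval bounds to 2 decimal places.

The population standard deviation σ is known, so use a z-interval (standard normal critical value).

For 98% confidence, z* = 2.326 (from standard normal table)

Standard error: SE = σ/√n = 33/√85 = 3.579353

Margin of error: E = z* × SE = 2.326 × 3.579353 = 8.3256

Z-interval: x̄ ± E = 184 ± 8.3256 = (175.6744, 192.3256)

Rounded to 2 decimal places:

(175.67, 192.33)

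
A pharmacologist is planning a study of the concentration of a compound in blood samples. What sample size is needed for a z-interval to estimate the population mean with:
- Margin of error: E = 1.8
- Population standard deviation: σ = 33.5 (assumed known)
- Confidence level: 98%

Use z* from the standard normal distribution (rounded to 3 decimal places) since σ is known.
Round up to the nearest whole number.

Using z* since population σ is known (z-interval formula).

For 98% confidence, z* = 2.326 (from standard normal table)

Sample size formula for z-interval: n = (z*σ/E)²

n = (2.326 × 33.5 / 1.8)²
  = (43.289444)²
  = 1873.9760

Round up to the nearest whole number: n = 1874

1874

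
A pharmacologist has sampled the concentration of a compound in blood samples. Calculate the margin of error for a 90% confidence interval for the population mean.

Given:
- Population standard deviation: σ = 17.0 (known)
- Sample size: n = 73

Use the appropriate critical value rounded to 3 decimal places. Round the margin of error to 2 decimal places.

The population standard deviation σ is known, so use the z-interval margin of error formula.

For 90% confidence, z* = 1.645 (from standard normal table)

Margin of error formula for z-interval: E = z* × σ/√n

E = 1.645 × 17.0/√73
  = 1.645 × 1.989700
  = 3.2731

Rounded to 2 decimal places:

3.27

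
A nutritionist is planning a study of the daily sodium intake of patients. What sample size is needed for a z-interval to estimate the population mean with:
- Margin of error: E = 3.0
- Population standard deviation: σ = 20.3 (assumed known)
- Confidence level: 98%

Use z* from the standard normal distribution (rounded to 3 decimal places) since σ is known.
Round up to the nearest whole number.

Using z* since population σ is known (z-interval formula).

For 98% confidence, z* = 2.326 (from standard normal table)

Sample size formula for z-interval: n = (z*σ/E)²

n = (2.326 × 20.3 / 3.0)²
  = (15.739267)²
  = 247.7245

Round up to the nearest whole number: n = 248

248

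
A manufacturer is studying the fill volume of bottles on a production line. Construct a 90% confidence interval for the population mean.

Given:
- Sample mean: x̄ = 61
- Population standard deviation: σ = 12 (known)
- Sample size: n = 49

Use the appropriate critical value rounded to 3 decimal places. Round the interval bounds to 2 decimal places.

The population standard deviation σ is known, so use a z-interval (standard normal critical value).

For 90% confidence, z* = 1.645 (from standard normal table)

Standard error: SE = σ/√n = 12/√49 = 1.714286

Margin of error: E = z* × SE = 1.645 × 1.714286 = 2.8200

Z-interval: x̄ ± E = 61 ± 2.8200 = (58.1800, 63.8200)

Rounded to 2 decimal places:

(58.18, 63.82)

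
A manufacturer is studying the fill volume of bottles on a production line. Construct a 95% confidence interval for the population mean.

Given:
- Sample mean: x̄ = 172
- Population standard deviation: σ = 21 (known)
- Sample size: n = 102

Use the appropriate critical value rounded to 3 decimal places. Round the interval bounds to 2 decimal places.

The population standard deviation σ is known, so use a z-interval (standard normal critical value).

For 95% confidence, z* = 1.96 (from standard normal table)

Standard error: SE = σ/√n = 21/√102 = 2.079310

Margin of error: E = z* × SE = 1.96 × 2.079310 = 4.0754

Z-interval: x̄ ± E = 172 ± 4.0754 = (167.9246, 176.0754)

Rounded to 2 decimal places:

(167.92, 176.08)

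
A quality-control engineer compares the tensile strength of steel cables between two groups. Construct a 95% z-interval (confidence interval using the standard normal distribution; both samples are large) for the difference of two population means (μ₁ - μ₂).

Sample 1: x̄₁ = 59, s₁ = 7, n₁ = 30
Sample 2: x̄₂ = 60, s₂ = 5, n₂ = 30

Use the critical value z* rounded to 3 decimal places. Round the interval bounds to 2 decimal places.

Both samples are large (n₁ = 30 ≥ 30, n₂ = 30 ≥ 30), so a z-interval for the difference of means applies.

Point estimate: x̄₁ - x̄₂ = 59 - 60 = -1

Standard error: SE = √(s₁²/n₁ + s₂²/n₂)
= √(7²/30 + 5²/30)
= √(1.633333 + 0.833333)
= 1.570563

For 95% confidence, z* = 1.96 (from standard normal table)
Margin of error: E = z* × SE = 1.96 × 1.570563 = 3.0783

Z-interval: (x̄₁ - x̄₂) ± E = -1 ± 3.0783 = (-4.0783, 2.0783)

Rounded to 2 decimal places:

(-4.08, 2.08)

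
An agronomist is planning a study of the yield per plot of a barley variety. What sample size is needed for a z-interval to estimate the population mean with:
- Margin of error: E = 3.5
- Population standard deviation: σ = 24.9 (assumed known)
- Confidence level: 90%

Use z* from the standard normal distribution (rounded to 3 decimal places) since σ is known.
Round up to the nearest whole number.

Using z* since population σ is known (z-interval formula).

For 90% confidence, z* = 1.645 (from standard normal table)

Sample size formula for z-interval: n = (z*σ/E)²

n = (1.645 × 24.9 / 3.5)²
  = (11.703000)²
  = 136.9602

Round up to the nearest whole number: n = 137

137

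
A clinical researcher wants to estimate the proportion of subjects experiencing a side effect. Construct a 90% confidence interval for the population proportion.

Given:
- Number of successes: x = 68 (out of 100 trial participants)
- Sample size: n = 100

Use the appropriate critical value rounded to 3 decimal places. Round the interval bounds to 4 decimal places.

Sample proportion: p̂ = 68/100 = 0.680000

Check conditions for normal approximation:
  np̂ = 68 ≥ 10 ✓
  n(1-p̂) = 32 ≥ 10 ✓

The sample is large enough, so use a z-interval (normal approximation) for the proportion.

For 90% confidence, z* = 1.645 (from standard normal table)

Standard error: SE = √(p̂(1-p̂)/n) = √(0.680000×0.320000/100) = 0.04664762

Margin of error: E = z* × SE = 1.645 × 0.04664762 = 0.076735

Z-interval: p̂ ± E = 0.680000 ± 0.076735 = (0.603265, 0.756735)

Rounded to 4 decimal places:

(0.6033, 0.7567)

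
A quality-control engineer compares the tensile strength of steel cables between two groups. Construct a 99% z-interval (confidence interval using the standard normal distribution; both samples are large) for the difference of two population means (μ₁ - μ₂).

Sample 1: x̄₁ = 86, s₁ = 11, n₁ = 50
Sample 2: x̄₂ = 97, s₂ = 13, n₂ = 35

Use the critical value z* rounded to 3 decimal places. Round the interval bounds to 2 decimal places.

Both samples are large (n₁ = 50 ≥ 30, n₂ = 35 ≥ 30), so a z-interval for the difference of means applies.

Point estimate: x̄₁ - x̄₂ = 86 - 97 = -11

Standard error: SE = √(s₁²/n₁ + s₂²/n₂)
= √(11²/50 + 13²/35)
= √(2.420000 + 4.828571)
= 2.692317

For 99% confidence, z* = 2.576 (from standard normal table)
Margin of error: E = z* × SE = 2.576 × 2.692317 = 6.9354

Z-interval: (x̄₁ - x̄₂) ± E = -11 ± 6.9354 = (-17.9354, -4.0646)

Rounded to 2 decimal places:

(-17.94, -4.06)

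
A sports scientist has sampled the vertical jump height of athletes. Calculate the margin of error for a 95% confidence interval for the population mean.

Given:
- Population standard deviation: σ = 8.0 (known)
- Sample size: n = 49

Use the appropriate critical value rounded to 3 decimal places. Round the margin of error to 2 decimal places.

The population standard deviation σ is known, so use the z-interval margin of error formula.

For 95% confidence, z* = 1.96 (from standard normal table)

Margin of error formula for z-interval: E = z* × σ/√n

E = 1.96 × 8.0/√49
  = 1.96 × 1.142857
  = 2.2400

Rounded to 2 decimal places:

2.24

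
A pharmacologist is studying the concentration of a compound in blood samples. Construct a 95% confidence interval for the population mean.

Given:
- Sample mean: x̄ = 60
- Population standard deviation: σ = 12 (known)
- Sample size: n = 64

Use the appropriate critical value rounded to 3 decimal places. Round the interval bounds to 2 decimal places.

The population standard deviation σ is known, so use a z-interval (standard normal critical value).

For 95% confidence, z* = 1.96 (from standard normal table)

Standard error: SE = σ/√n = 12/√64 = 1.500000

Margin of error: E = z* × SE = 1.96 × 1.500000 = 2.9400

Z-interval: x̄ ± E = 60 ± 2.9400 = (57.0600, 62.9400)

Rounded to 2 decimal places:

(57.06, 62.94)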